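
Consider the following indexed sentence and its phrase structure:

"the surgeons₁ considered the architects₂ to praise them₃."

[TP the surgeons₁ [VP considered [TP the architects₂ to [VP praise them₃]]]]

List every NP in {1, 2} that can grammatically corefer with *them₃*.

{1}

*them* is a pronoun, so Principle B applies: it must be free in its binding domain.
Binding domain of *them₃*: the embedded TP, whose subject is the architects₂.
*the surgeons₁* c-commands the pronoun but from outside its binding domain, and is not c-commanded by it → coindexation permitted.
*the architects₂* c-commands the pronoun within its binding domain → coindexation would violate Principle B.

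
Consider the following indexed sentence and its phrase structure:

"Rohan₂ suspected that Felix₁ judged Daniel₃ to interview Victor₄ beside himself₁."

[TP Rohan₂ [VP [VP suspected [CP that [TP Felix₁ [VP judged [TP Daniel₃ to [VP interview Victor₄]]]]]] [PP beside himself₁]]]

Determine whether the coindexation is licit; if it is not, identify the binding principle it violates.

Principle A

The two coindexed NPs are *Felix₁* and *himself₁*.
*himself₁* is an anaphor. Principle A requires it to be bound within its binding domain — the matrix TP, whose subject is Rohan₂.
Within that domain it is c-commanded by *Rohan₂*, which does not share its index.
*Felix₁* does not c-command the anaphor at all.
The anaphor is unbound in its domain → Principle A violation.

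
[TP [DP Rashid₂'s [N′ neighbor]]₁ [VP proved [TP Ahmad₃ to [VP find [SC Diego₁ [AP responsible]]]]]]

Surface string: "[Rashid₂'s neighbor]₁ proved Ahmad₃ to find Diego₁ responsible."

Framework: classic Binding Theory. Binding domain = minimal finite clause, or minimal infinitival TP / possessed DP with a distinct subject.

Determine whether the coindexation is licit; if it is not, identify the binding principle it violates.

The two coindexed NPs are *[Rashid₂'s neighbor]₁* and *Diego₁*.
*Diego₁* is an R-expression. Principle C requires it to be free everywhere.
*[Rashid₂'s neighbor]₁* c-commands it and carries the same index.
The R-expression is bound → Principle C violation.

Principle C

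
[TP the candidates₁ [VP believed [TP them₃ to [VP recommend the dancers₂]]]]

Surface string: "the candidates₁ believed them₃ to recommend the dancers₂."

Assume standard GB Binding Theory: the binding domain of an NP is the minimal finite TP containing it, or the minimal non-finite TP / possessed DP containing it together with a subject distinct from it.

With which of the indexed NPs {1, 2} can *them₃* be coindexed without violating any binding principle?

none

*them* is a pronoun, so Principle B applies: it must be free in its binding domain.
Binding domain of *them₃*: the matrix TP, whose subject is the candidates₁.
*the candidates₁* c-commands the pronoun within its binding domain → coindexation would violate Principle B.
*the dancers₂*: the pronoun c-commands this R-expression → coindexation would violate Principle C on *the dancers₂*.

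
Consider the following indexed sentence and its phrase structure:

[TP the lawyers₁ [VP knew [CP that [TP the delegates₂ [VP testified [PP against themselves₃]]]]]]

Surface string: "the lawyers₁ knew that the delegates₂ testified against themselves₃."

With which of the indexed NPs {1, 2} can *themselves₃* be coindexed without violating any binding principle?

*themselves* is an anaphor, so Principle A applies: it must be bound in its binding domain.
Binding domain of *themselves₃*: the embedded TP, whose subject is the delegates₂.
*the lawyers₁* c-commands the anaphor but is outside its binding domain → cannot satisfy Principle A.
*the delegates₂* c-commands the anaphor within its binding domain → licit binder.

{2}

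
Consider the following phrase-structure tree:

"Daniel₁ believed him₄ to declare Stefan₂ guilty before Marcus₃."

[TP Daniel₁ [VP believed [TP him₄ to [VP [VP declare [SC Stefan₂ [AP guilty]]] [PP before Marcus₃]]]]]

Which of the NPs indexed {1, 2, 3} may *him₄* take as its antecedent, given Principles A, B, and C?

none

*him* is a pronoun, so Principle B applies: it must be free in its binding domain.
Binding domain of *him₄*: the matrix TP, whose subject is Daniel₁.
*Daniel₁* c-commands the pronoun within its binding domain → coindexation would violate Principle B.
*Stefan₂*: the pronoun c-commands this R-expression → coindexation would violate Principle C on *Stefan₂*.
*Marcus₃*: the pronoun c-commands this R-expression → coindexation would violate Principle C on *Marcus₃*.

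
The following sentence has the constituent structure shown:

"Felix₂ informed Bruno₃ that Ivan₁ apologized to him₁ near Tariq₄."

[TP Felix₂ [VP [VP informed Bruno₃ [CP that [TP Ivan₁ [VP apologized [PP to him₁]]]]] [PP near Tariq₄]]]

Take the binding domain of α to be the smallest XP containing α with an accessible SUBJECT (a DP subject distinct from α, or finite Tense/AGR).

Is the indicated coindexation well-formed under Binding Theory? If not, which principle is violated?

The two coindexed NPs are *Ivan₁* and *him₁*.
*him₁* is a pronoun. Its binding domain is the embedded TP, whose subject is Ivan₁.
*Ivan₁* c-commands it within that domain and carries the same index.
The pronoun is locally bound → Principle B violation.

Principle B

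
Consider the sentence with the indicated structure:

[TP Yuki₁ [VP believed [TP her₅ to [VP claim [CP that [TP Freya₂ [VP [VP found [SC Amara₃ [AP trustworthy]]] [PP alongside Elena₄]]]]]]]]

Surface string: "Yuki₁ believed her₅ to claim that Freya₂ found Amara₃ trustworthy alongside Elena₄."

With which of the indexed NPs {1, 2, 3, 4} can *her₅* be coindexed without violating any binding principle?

*her* is a pronoun, so Principle B applies: it must be free in its binding domain.
Binding domain of *her₅*: the matrix TP, whose subject is Yuki₁.
*Yuki₁* c-commands the pronoun within its binding domain → coindexation would violate Principle B.
*Freya₂*: the pronoun c-commands this R-expression → coindexation would violate Principle C on *Freya₂*.
*Amara₃*: the pronoun c-commands this R-expression → coindexation would violate Principle C on *Amara₃*.
*Elena₄*: the pronoun c-commands this R-expression → coindexation would violate Principle C on *Elena₄*.

none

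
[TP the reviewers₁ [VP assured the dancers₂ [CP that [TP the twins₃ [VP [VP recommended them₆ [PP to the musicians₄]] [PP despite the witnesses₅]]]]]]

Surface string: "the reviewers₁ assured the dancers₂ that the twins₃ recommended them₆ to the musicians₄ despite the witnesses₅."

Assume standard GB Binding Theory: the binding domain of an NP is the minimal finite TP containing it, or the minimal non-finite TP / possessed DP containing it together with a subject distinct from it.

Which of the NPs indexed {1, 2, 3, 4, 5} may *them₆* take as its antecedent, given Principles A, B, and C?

*them* is a pronoun, so Principle B applies: it must be free in its binding domain.
Binding domain of *them₆*: the embedded TP, whose subject is the twins₃.
*the reviewers₁* c-commands the pronoun but from outside its binding domain, and is not c-commanded by it → coindexation permitted.
*the dancers₂* c-commands the pronoun but from outside its binding domain, and is not c-commanded by it → coindexation permitted.
*the twins₃* c-commands the pronoun within its binding domain → coindexation would violate Principle B.
*the musicians₄*: the pronoun c-commands this R-expression → coindexation would violate Principle C on *the musicians₄*.
*the witnesses₅* and the pronoun do not c-command one another → neither Principle B nor Principle C is at stake; coindexation permitted.

{1, 2, 5}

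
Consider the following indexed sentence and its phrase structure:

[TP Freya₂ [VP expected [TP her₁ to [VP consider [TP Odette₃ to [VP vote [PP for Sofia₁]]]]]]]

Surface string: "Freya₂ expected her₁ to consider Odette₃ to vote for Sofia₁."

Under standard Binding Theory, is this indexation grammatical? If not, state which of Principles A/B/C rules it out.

Principle C

The two coindexed NPs are *her₁* and *Sofia₁*.
*Sofia₁* is an R-expression. Principle C requires it to be free everywhere.
*her₁* c-commands it and carries the same index.
The R-expression is bound → Principle C violation.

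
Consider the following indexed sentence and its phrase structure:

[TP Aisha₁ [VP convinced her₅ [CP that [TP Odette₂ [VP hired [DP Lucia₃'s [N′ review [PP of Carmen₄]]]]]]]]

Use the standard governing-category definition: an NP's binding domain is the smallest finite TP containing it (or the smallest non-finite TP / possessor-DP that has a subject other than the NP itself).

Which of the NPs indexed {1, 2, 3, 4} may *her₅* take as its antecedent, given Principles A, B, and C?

none

*her* is a pronoun, so Principle B applies: it must be free in its binding domain.
Binding domain of *her₅*: the matrix TP, whose subject is Aisha₁.
*Aisha₁* c-commands the pronoun within its binding domain → coindexation would violate Principle B.
*Odette₂*: the pronoun c-commands this R-expression → coindexation would violate Principle C on *Odette₂*.
*Lucia₃*: the pronoun c-commands this R-expression → coindexation would violate Principle C on *Lucia₃*.
*Carmen₄*: the pronoun c-commands this R-expression → coindexation would violate Principle C on *Carmen₄*.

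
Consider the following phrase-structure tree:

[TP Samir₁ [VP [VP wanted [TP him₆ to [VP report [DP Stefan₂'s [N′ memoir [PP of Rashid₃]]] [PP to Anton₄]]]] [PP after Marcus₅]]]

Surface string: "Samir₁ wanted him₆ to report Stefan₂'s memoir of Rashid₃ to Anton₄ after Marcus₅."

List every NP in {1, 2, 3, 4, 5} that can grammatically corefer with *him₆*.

{5}

*him* is a pronoun, so Principle B applies: it must be free in its binding domain.
Binding domain of *him₆*: the matrix TP, whose subject is Samir₁.
*Samir₁* c-commands the pronoun within its binding domain → coindexation would violate Principle B.
*Stefan₂*: the pronoun c-commands this R-expression → coindexation would violate Principle C on *Stefan₂*.
*Rashid₃*: the pronoun c-commands this R-expression → coindexation would violate Principle C on *Rashid₃*.
*Anton₄*: the pronoun c-commands this R-expression → coindexation would violate Principle C on *Anton₄*.
*Marcus₅* and the pronoun do not c-command one another → neither Principle B nor Principle C is at stake; coindexation permitted.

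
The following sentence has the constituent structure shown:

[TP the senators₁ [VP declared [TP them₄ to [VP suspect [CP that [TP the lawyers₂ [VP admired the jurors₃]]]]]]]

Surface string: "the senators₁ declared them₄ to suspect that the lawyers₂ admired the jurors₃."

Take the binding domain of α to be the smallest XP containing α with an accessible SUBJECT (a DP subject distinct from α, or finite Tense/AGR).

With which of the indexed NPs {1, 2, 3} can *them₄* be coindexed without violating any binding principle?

*them* is a pronoun, so Principle B applies: it must be free in its binding domain.
Binding domain of *them₄*: the matrix TP, whose subject is the senators₁.
*the senators₁* c-commands the pronoun within its binding domain → coindexation would violate Principle B.
*the lawyers₂*: the pronoun c-commands this R-expression → coindexation would violate Principle C on *the lawyers₂*.
*the jurors₃*: the pronoun c-commands this R-expression → coindexation would violate Principle C on *the jurors₃*.

none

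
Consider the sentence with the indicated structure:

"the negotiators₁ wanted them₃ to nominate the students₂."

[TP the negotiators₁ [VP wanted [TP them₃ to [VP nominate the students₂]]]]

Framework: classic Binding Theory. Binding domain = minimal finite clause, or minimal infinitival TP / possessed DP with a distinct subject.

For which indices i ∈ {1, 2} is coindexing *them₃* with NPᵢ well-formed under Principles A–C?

none

*them* is a pronoun, so Principle B applies: it must be free in its binding domain.
Binding domain of *them₃*: the matrix TP, whose subject is the negotiators₁.
*the negotiators₁* c-commands the pronoun within its binding domain → coindexation would violate Principle B.
*the students₂*: the pronoun c-commands this R-expression → coindexation would violate Principle C on *the students₂*.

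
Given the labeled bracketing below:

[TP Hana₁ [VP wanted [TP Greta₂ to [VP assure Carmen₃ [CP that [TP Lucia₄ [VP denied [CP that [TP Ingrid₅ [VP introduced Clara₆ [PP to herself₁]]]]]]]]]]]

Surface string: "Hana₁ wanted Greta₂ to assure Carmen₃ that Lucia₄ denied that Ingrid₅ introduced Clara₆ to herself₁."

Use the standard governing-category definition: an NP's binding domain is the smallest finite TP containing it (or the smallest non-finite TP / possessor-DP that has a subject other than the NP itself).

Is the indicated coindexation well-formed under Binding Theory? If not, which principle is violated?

Principle A

The two coindexed NPs are *Hana₁* and *herself₁*.
*herself₁* is an anaphor. Principle A requires it to be bound within its binding domain — the embedded TP, whose subject is Ingrid₅.
Within that domain it is c-commanded by *Ingrid₅*, *Clara₆*, none of which share its index.
*Hana₁* does c-command the anaphor, but from outside its binding domain.
The anaphor is unbound in its domain → Principle A violation.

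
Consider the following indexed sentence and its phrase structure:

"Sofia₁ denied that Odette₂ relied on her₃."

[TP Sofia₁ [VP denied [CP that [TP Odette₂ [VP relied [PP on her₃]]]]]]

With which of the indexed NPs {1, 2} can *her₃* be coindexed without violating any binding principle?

{1}

*her* is a pronoun, so Principle B applies: it must be free in its binding domain.
Binding domain of *her₃*: the embedded TP, whose subject is Odette₂.
*Sofia₁* c-commands the pronoun but from outside its binding domain, and is not c-commanded by it → coindexation permitted.
*Odette₂* c-commands the pronoun within its binding domain → coindexation would violate Principle B.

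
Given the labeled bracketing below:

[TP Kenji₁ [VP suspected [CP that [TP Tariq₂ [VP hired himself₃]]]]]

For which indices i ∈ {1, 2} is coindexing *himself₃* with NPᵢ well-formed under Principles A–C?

{2}

*himself* is an anaphor, so Principle A applies: it must be bound in its binding domain.
Binding domain of *himself₃*: the embedded TP, whose subject is Tariq₂.
*Kenji₁* c-commands the anaphor but is outside its binding domain → cannot satisfy Principle A.
*Tariq₂* c-commands the anaphor within its binding domain → licit binder.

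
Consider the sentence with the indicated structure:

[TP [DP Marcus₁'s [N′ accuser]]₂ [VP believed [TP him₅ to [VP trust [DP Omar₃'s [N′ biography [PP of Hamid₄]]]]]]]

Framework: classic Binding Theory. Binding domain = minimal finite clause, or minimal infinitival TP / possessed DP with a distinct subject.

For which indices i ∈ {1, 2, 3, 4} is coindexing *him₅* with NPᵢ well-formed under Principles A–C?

*him* is a pronoun, so Principle B applies: it must be free in its binding domain.
Binding domain of *him₅*: the matrix TP, whose subject is [Marcus₁'s accuser]₂.
*Marcus₁* and the pronoun do not c-command one another → neither Principle B nor Principle C is at stake; coindexation permitted.
*[Marcus₁'s accuser]₂* c-commands the pronoun within its binding domain → coindexation would violate Principle B.
*Omar₃*: the pronoun c-commands this R-expression → coindexation would violate Principle C on *Omar₃*.
*Hamid₄*: the pronoun c-commands this R-expression → coindexation would violate Principle C on *Hamid₄*.

{1}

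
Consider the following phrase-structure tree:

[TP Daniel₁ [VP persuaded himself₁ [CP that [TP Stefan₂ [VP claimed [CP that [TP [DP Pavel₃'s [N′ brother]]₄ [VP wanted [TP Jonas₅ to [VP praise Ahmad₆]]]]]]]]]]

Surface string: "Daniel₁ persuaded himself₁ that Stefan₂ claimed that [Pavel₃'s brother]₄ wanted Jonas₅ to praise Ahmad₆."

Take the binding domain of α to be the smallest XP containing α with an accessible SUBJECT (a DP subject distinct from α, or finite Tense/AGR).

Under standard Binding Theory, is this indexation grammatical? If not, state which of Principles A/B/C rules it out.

The two coindexed NPs are *Daniel₁* and *himself₁*.
*himself₁* is an anaphor; its binding domain is the matrix TP, whose subject is Daniel₁. *Daniel₁* c-commands it within that domain and shares its index, so Principle A is satisfied.
*Daniel₁* is an R-expression; *himself₁* does not c-command it, and no other NP shares its index, so Principle C is satisfied.
All principles are respected.

grammatical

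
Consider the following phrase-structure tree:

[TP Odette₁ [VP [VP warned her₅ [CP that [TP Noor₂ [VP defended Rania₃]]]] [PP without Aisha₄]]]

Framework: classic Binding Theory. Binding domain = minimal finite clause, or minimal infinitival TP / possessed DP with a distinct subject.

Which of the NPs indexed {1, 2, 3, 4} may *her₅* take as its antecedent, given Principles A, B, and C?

*her* is a pronoun, so Principle B applies: it must be free in its binding domain.
Binding domain of *her₅*: the matrix TP, whose subject is Odette₁.
*Odette₁* c-commands the pronoun within its binding domain → coindexation would violate Principle B.
*Noor₂*: the pronoun c-commands this R-expression → coindexation would violate Principle C on *Noor₂*.
*Rania₃*: the pronoun c-commands this R-expression → coindexation would violate Principle C on *Rania₃*.
*Aisha₄* and the pronoun do not c-command one another → neither Principle B nor Principle C is at stake; coindexation permitted.

{4}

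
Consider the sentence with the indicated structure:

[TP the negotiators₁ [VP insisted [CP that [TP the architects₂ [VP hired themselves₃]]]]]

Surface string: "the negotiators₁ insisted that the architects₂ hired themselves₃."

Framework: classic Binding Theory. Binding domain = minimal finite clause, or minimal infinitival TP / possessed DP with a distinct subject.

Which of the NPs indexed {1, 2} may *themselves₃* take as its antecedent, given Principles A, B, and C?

{2}

*themselves* is an anaphor, so Principle A applies: it must be bound in its binding domain.
Binding domain of *themselves₃*: the embedded TP, whose subject is the architects₂.
*the negotiators₁* c-commands the anaphor but is outside its binding domain → cannot satisfy Principle A.
*the architects₂* c-commands the anaphor within its binding domain → licit binder.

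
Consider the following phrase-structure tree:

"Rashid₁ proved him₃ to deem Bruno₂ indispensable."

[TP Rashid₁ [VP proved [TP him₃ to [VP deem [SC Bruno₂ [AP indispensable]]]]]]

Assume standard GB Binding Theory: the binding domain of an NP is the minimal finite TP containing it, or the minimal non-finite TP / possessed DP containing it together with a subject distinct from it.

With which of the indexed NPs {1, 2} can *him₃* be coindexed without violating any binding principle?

*him* is a pronoun, so Principle B applies: it must be free in its binding domain.
Binding domain of *him₃*: the matrix TP, whose subject is Rashid₁.
*Rashid₁* c-commands the pronoun within its binding domain → coindexation would violate Principle B.
*Bruno₂*: the pronoun c-commands this R-expression → coindexation would violate Principle C on *Bruno₂*.

none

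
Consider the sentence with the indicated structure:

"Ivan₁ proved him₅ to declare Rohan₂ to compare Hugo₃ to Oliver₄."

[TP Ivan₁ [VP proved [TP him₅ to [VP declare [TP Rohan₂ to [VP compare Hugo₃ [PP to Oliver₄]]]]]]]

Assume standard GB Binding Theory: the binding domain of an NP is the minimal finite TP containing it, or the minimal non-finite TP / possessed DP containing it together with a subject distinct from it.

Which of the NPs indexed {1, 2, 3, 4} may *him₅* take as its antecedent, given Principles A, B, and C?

*him* is a pronoun, so Principle B applies: it must be free in its binding domain.
Binding domain of *him₅*: the matrix TP, whose subject is Ivan₁.
*Ivan₁* c-commands the pronoun within its binding domain → coindexation would violate Principle B.
*Rohan₂*: the pronoun c-commands this R-expression → coindexation would violate Principle C on *Rohan₂*.
*Hugo₃*: the pronoun c-commands this R-expression → coindexation would violate Principle C on *Hugo₃*.
*Oliver₄*: the pronoun c-commands this R-expression → coindexation would violate Principle C on *Oliver₄*.

none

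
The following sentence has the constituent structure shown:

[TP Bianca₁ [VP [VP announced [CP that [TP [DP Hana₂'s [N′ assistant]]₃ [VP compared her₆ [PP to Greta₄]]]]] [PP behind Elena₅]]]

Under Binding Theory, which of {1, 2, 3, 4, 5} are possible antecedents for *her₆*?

*her* is a pronoun, so Principle B applies: it must be free in its binding domain.
Binding domain of *her₆*: the embedded TP, whose subject is [Hana₂'s assistant]₃.
*Bianca₁* c-commands the pronoun but from outside its binding domain, and is not c-commanded by it → coindexation permitted.
*Hana₂* and the pronoun do not c-command one another → neither Principle B nor Principle C is at stake; coindexation permitted.
*[Hana₂'s assistant]₃* c-commands the pronoun within its binding domain → coindexation would violate Principle B.
*Greta₄*: the pronoun c-commands this R-expression → coindexation would violate Principle C on *Greta₄*.
*Elena₅* and the pronoun do not c-command one another → neither Principle B nor Principle C is at stake; coindexation permitted.

{1, 2, 5}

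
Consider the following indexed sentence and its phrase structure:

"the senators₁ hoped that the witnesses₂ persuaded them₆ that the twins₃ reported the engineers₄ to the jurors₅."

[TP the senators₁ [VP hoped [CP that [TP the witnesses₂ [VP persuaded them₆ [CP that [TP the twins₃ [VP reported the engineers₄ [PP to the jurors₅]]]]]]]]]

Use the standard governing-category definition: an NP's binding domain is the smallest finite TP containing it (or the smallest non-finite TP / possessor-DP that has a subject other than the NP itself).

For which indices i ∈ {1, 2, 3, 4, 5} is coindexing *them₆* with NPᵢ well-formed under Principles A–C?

{1}

*them* is a pronoun, so Principle B applies: it must be free in its binding domain.
Binding domain of *them₆*: the embedded TP, whose subject is the witnesses₂.
*the senators₁* c-commands the pronoun but from outside its binding domain, and is not c-commanded by it → coindexation permitted.
*the witnesses₂* c-commands the pronoun within its binding domain → coindexation would violate Principle B.
*the twins₃*: the pronoun c-commands this R-expression → coindexation would violate Principle C on *the twins₃*.
*the engineers₄*: the pronoun c-commands this R-expression → coindexation would violate Principle C on *the engineers₄*.
*the jurors₅*: the pronoun c-commands this R-expression → coindexation would violate Principle C on *the jurors₅*.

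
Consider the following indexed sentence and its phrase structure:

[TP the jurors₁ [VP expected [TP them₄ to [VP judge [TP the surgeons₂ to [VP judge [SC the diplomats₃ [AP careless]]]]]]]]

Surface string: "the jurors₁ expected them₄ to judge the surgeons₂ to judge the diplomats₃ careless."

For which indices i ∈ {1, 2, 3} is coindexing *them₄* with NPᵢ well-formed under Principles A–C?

*them* is a pronoun, so Principle B applies: it must be free in its binding domain.
Binding domain of *them₄*: the matrix TP, whose subject is the jurors₁.
*the jurors₁* c-commands the pronoun within its binding domain → coindexation would violate Principle B.
*the surgeons₂*: the pronoun c-commands this R-expression → coindexation would violate Principle C on *the surgeons₂*.
*the diplomats₃*: the pronoun c-commands this R-expression → coindexation would violate Principle C on *the diplomats₃*.

none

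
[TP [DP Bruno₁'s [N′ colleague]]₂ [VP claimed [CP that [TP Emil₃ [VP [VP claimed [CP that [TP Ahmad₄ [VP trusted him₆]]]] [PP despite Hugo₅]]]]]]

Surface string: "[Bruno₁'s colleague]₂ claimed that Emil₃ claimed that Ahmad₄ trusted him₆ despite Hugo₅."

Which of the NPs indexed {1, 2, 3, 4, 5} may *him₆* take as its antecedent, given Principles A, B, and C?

{1, 2, 3, 5}

*him* is a pronoun, so Principle B applies: it must be free in its binding domain.
Binding domain of *him₆*: the embedded TP, whose subject is Ahmad₄.
*Bruno₁* and the pronoun do not c-command one another → neither Principle B nor Principle C is at stake; coindexation permitted.
*[Bruno₁'s colleague]₂* c-commands the pronoun but from outside its binding domain, and is not c-commanded by it → coindexation permitted.
*Emil₃* c-commands the pronoun but from outside its binding domain, and is not c-commanded by it → coindexation permitted.
*Ahmad₄* c-commands the pronoun within its binding domain → coindexation would violate Principle B.
*Hugo₅* and the pronoun do not c-command one another → neither Principle B nor Principle C is at stake; coindexation permitted.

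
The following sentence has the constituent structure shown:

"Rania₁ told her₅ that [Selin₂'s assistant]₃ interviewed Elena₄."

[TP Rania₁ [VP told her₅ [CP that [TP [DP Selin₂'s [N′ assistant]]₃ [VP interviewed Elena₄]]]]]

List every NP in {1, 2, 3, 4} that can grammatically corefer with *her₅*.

none

*her* is a pronoun, so Principle B applies: it must be free in its binding domain.
Binding domain of *her₅*: the matrix TP, whose subject is Rania₁.
*Rania₁* c-commands the pronoun within its binding domain → coindexation would violate Principle B.
*Selin₂*: the pronoun c-commands this R-expression → coindexation would violate Principle C on *Selin₂*.
*[Selin₂'s assistant]₃*: the pronoun c-commands this R-expression → coindexation would violate Principle C on *[Selin₂'s assistant]₃*.
*Elena₄*: the pronoun c-commands this R-expression → coindexation would violate Principle C on *Elena₄*.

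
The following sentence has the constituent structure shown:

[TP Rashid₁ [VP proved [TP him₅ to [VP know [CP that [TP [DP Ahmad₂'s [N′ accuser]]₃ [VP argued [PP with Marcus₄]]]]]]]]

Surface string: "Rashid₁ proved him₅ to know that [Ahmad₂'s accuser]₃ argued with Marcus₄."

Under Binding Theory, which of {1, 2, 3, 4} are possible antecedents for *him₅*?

none

*him* is a pronoun, so Principle B applies: it must be free in its binding domain.
Binding domain of *him₅*: the matrix TP, whose subject is Rashid₁.
*Rashid₁* c-commands the pronoun within its binding domain → coindexation would violate Principle B.
*Ahmad₂*: the pronoun c-commands this R-expression → coindexation would violate Principle C on *Ahmad₂*.
*[Ahmad₂'s accuser]₃*: the pronoun c-commands this R-expression → coindexation would violate Principle C on *[Ahmad₂'s accuser]₃*.
*Marcus₄*: the pronoun c-commands this R-expression → coindexation would violate Principle C on *Marcus₄*.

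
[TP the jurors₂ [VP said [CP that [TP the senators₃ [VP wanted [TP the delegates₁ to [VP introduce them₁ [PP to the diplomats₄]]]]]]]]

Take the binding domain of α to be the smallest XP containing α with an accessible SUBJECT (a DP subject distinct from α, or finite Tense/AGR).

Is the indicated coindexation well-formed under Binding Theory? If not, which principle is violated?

Principle B

The two coindexed NPs are *the delegates₁* and *them₁*.
*them₁* is a pronoun. Its binding domain is the embedded TP, whose subject is the delegates₁.
*the delegates₁* c-commands it within that domain and carries the same index.
The pronoun is locally bound → Principle B violation.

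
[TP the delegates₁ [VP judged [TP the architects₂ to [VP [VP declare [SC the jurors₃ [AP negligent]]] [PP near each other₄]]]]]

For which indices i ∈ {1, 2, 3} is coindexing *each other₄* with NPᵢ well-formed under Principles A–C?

*each other* is an anaphor, so Principle A applies: it must be bound in its binding domain.
Binding domain of *each other₄*: the embedded TP, whose subject is the architects₂.
*the delegates₁* c-commands the anaphor but is outside its binding domain → cannot satisfy Principle A.
*the architects₂* c-commands the anaphor within its binding domain → licit binder.
*the jurors₃* does not c-command the anaphor → cannot bind it.

{2}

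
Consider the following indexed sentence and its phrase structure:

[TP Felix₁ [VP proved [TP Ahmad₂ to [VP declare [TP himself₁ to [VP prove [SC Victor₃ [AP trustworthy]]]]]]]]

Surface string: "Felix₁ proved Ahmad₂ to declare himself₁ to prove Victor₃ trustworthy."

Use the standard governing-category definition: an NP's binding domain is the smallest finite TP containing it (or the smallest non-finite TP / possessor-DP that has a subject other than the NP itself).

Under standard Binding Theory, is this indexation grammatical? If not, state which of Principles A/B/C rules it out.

The two coindexed NPs are *Felix₁* and *himself₁*.
*himself₁* is an anaphor. Principle A requires it to be bound within its binding domain — the embedded TP, whose subject is Ahmad₂.
Within that domain it is c-commanded by *Ahmad₂*, which does not share its index.
*Felix₁* does c-command the anaphor, but from outside its binding domain.
The anaphor is unbound in its domain → Principle A violation.

Principle A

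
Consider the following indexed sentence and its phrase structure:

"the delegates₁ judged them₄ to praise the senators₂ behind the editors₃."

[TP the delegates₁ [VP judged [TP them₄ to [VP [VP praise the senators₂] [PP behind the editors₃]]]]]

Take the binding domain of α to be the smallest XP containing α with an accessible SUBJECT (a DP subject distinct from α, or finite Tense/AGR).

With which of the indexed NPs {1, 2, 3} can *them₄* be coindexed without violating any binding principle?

*them* is a pronoun, so Principle B applies: it must be free in its binding domain.
Binding domain of *them₄*: the matrix TP, whose subject is the delegates₁.
*the delegates₁* c-commands the pronoun within its binding domain → coindexation would violate Principle B.
*the senators₂*: the pronoun c-commands this R-expression → coindexation would violate Principle C on *the senators₂*.
*the editors₃*: the pronoun c-commands this R-expression → coindexation would violate Principle C on *the editors₃*.

none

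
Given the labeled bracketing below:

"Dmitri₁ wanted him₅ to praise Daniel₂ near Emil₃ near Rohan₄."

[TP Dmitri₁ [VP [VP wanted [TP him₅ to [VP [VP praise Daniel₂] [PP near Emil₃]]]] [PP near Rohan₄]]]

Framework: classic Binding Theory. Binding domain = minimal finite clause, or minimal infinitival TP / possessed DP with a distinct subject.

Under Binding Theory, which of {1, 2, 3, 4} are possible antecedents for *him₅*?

*him* is a pronoun, so Principle B applies: it must be free in its binding domain.
Binding domain of *him₅*: the matrix TP, whose subject is Dmitri₁.
*Dmitri₁* c-commands the pronoun within its binding domain → coindexation would violate Principle B.
*Daniel₂*: the pronoun c-commands this R-expression → coindexation would violate Principle C on *Daniel₂*.
*Emil₃*: the pronoun c-commands this R-expression → coindexation would violate Principle C on *Emil₃*.
*Rohan₄* and the pronoun do not c-command one another → neither Principle B nor Principle C is at stake; coindexation permitted.

{4}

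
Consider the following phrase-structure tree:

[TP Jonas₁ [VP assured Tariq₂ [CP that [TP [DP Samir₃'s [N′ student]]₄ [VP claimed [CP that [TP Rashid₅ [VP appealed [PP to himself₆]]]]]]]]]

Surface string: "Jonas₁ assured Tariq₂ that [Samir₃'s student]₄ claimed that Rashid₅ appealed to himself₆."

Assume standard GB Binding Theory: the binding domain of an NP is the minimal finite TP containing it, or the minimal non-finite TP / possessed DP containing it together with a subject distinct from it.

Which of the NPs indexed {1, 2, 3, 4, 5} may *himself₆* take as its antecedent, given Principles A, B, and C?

{5}

*himself* is an anaphor, so Principle A applies: it must be bound in its binding domain.
Binding domain of *himself₆*: the embedded TP, whose subject is Rashid₅.
*Jonas₁* c-commands the anaphor but is outside its binding domain → cannot satisfy Principle A.
*Tariq₂* c-commands the anaphor but is outside its binding domain → cannot satisfy Principle A.
*Samir₃* does not c-command the anaphor → cannot bind it.
*[Samir₃'s student]₄* c-commands the anaphor but is outside its binding domain → cannot satisfy Principle A.
*Rashid₅* c-commands the anaphor within its binding domain → licit binder.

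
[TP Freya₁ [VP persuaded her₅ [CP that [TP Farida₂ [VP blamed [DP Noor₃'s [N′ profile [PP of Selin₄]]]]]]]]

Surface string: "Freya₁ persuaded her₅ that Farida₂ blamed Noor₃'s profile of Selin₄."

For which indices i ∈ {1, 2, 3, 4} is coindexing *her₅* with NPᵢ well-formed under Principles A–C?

*her* is a pronoun, so Principle B applies: it must be free in its binding domain.
Binding domain of *her₅*: the matrix TP, whose subject is Freya₁.
*Freya₁* c-commands the pronoun within its binding domain → coindexation would violate Principle B.
*Farida₂*: the pronoun c-commands this R-expression → coindexation would violate Principle C on *Farida₂*.
*Noor₃*: the pronoun c-commands this R-expression → coindexation would violate Principle C on *Noor₃*.
*Selin₄*: the pronoun c-commands this R-expression → coindexation would violate Principle C on *Selin₄*.

none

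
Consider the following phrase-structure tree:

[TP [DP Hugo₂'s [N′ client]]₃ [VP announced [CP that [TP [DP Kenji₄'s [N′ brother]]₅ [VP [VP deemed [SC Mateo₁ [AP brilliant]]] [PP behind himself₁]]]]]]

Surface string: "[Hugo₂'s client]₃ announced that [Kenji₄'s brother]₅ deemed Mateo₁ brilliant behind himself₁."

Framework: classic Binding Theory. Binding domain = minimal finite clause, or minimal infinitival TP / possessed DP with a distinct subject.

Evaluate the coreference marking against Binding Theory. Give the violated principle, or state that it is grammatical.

Principle A

The two coindexed NPs are *Mateo₁* and *himself₁*.
*himself₁* is an anaphor. Principle A requires it to be bound within its binding domain — the embedded TP, whose subject is [Kenji₄'s brother]₅.
Within that domain it is c-commanded by *[Kenji₄'s brother]₅*, which does not share its index.
*Mateo₁* does not c-command the anaphor at all.
The anaphor is unbound in its domain → Principle A violation.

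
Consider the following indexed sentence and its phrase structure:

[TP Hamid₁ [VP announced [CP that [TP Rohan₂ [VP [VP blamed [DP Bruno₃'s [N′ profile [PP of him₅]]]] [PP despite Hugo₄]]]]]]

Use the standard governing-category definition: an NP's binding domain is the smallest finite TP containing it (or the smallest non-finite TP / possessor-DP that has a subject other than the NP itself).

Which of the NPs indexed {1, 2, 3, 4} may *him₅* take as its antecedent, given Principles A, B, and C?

*him* is a pronoun, so Principle B applies: it must be free in its binding domain.
Binding domain of *him₅*: the possessed DP, whose subject is Bruno₃.
*Hamid₁* c-commands the pronoun but from outside its binding domain, and is not c-commanded by it → coindexation permitted.
*Rohan₂* c-commands the pronoun but from outside its binding domain, and is not c-commanded by it → coindexation permitted.
*Bruno₃* c-commands the pronoun within its binding domain → coindexation would violate Principle B.
*Hugo₄* and the pronoun do not c-command one another → neither Principle B nor Principle C is at stake; coindexation permitted.

{1, 2, 4}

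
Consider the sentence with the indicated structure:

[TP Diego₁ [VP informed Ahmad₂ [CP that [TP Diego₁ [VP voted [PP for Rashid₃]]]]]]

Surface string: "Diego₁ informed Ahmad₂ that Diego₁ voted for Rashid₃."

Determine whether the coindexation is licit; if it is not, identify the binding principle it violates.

Principle C

The two coindexed NPs are *Diego₁* (the higher occurrence) and *Diego₁* (the lower occurrence).
*Diego₁* (the lower occurrence) is an R-expression. Principle C requires it to be free everywhere.
*Diego₁* (the higher occurrence) c-commands it and carries the same index.
The R-expression is bound → Principle C violation.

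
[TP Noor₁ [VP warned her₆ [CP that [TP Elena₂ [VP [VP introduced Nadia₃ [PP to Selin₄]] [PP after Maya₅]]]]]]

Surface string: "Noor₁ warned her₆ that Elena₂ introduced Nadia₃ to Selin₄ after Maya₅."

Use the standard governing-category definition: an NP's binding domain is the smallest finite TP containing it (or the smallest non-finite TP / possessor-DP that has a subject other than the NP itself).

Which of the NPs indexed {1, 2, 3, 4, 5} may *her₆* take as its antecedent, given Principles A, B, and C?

*her* is a pronoun, so Principle B applies: it must be free in its binding domain.
Binding domain of *her₆*: the matrix TP, whose subject is Noor₁.
*Noor₁* c-commands the pronoun within its binding domain → coindexation would violate Principle B.
*Elena₂*: the pronoun c-commands this R-expression → coindexation would violate Principle C on *Elena₂*.
*Nadia₃*: the pronoun c-commands this R-expression → coindexation would violate Principle C on *Nadia₃*.
*Selin₄*: the pronoun c-commands this R-expression → coindexation would violate Principle C on *Selin₄*.
*Maya₅*: the pronoun c-commands this R-expression → coindexation would violate Principle C on *Maya₅*.

none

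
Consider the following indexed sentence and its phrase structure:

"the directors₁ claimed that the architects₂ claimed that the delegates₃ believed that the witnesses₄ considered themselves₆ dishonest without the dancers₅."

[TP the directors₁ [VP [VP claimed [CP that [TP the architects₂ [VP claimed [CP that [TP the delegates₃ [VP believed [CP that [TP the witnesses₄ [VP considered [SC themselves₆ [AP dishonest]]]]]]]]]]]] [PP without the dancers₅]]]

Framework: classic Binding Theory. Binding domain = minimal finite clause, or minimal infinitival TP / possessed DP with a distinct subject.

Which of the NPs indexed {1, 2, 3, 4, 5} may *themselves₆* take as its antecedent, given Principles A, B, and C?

*themselves* is an anaphor, so Principle A applies: it must be bound in its binding domain.
Binding domain of *themselves₆*: the embedded TP, whose subject is the witnesses₄.
*the directors₁* c-commands the anaphor but is outside its binding domain → cannot satisfy Principle A.
*the architects₂* c-commands the anaphor but is outside its binding domain → cannot satisfy Principle A.
*the delegates₃* c-commands the anaphor but is outside its binding domain → cannot satisfy Principle A.
*the witnesses₄* c-commands the anaphor within its binding domain → licit binder.
*the dancers₅* does not c-command the anaphor → cannot bind it.

{4}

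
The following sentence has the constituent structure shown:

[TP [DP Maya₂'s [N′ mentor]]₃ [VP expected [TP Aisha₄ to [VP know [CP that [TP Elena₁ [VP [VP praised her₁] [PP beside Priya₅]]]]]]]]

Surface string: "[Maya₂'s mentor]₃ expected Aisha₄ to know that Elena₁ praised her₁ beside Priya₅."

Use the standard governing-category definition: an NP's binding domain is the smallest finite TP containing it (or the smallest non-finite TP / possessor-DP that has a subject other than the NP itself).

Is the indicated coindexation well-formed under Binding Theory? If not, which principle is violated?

The two coindexed NPs are *Elena₁* and *her₁*.
*her₁* is a pronoun. Its binding domain is the embedded TP, whose subject is Elena₁.
*Elena₁* c-commands it within that domain and carries the same index.
The pronoun is locally bound → Principle B violation.

Principle B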